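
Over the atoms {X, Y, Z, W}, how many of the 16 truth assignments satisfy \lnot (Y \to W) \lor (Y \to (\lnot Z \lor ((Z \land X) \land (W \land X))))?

Initial set: {T (\lnot (Y \to W) \lor (Y \to (\lnot Z \lor ((Z \land X) \land (W \land X)))))}.
T (\lnot (Y \to W) \lor (Y \to (\lnot Z \lor ((Z \land X) \land (W \land X))))): β-rule — branch into T \lnot (Y \to W)  //  T (Y \to (\lnot Z \lor ((Z \land X) \land (W \land X)))).
  branch 1 (add T \lnot (Y \to W)):
    T \lnot (Y \to W): α-rule — add T Y, F W.
    ○ open, literals {W=F, Y=T}.
  branch 2 (add T (Y \to (\lnot Z \lor ((Z \land X) \land (W \land X))))):
    T (Y \to (\lnot Z \lor ((Z \land X) \land (W \land X)))): β-rule — branch into F Y  //  T (\lnot Z \lor ((Z \land X) \land (W \land X))).
      branch 2.1 (add F Y):
        ○ open, literals {Y=F}.
      branch 2.2 (add T (\lnot Z \lor ((Z \land X) \land (W \land X)))):
        T (\lnot Z \lor ((Z \land X) \land (W \land X))): β-rule — branch into T \lnot Z  //  T ((Z \land X) \land (W \land X)).
          branch 2.2.1 (add T \lnot Z):
            ○ open, literals {Z=F}.
          branch 2.2.2 (add T ((Z \land X) \land (W \land X))):
            T ((Z \land X) \land (W \land X)): α-rule — add T (Z \land X), T (W \land X).
            T (Z \land X): α-rule — add T Z, T X.
            T (W \land X): α-rule — add T W, T X.
            ○ open, literals {W=T, X=T, Z=T}.
0 branches closed, 4 open.
Each open branch fixes some atoms; the unmentioned ones are free. Counting distinct full assignments: branch {W=F, Y=T} (X, Z) contributes 4 new; branch {Y=F} (X, Z, W) contributes 8 new; branch {Z=F} (X, Y, W) contributes 2 new; branch {W=T, X=T, Z=T} (Y) contributes 1 new. Total: 15.

15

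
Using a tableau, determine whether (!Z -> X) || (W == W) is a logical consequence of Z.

Initial set: {Z; !((!Z -> X) || (W == W))}.
!((!Z -> X) || (W == W)): α-rule — add !(!Z -> X), !(W == W).
!(!Z -> X): α-rule — add !Z, !X.
× closes — contains both Z and !Z.
All 1 branch closes.
Every branch closed, so the premises entail the conclusion.

Yes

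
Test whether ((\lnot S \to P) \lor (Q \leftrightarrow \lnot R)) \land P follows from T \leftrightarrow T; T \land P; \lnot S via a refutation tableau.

Initial set: {(T \leftrightarrow T); (T \land P); \lnot S; \lnot (((\lnot S \to P) \lor (Q \leftrightarrow \lnot R)) \land P)}.
(T \land P): α-rule — add T, P.
(T \leftrightarrow T): β-rule — branch into T, T  //  \lnot T, \lnot T.
  branch 1 (add T, T):
    \lnot (((\lnot S \to P) \lor (Q \leftrightarrow \lnot R)) \land P): β-rule — branch into \lnot ((\lnot S \to P) \lor (Q \leftrightarrow \lnot R))  //  \lnot P.
      branch 1.1 (add \lnot ((\lnot S \to P) \lor (Q \leftrightarrow \lnot R))):
        \lnot ((\lnot S \to P) \lor (Q \leftrightarrow \lnot R)): α-rule — add \lnot (\lnot S \to P), \lnot (Q \leftrightarrow \lnot R).
        \lnot (\lnot S \to P): α-rule — add \lnot S, \lnot P.
        × closes — contains both P and \lnot P.
      branch 1.2 (add \lnot P):
        × closes — contains both P and \lnot P.
  branch 2 (add \lnot T, \lnot T):
    × closes — contains both T and \lnot T.
All 3 branches close.
Every branch closed, so the premises entail the conclusion.

Yes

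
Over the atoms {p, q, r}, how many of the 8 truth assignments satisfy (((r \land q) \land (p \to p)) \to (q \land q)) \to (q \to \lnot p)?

6

Initial set: {((((r \land q) \land (p \to p)) \to (q \land q)) \to (q \to \lnot p))}.
((((r \land q) \land (p \to p)) \to (q \land q)) \to (q \to \lnot p)): β-rule — branch into \lnot (((r \land q) \land (p \to p)) \to (q \land q))  //  (q \to \lnot p).
  branch 1 (add \lnot (((r \land q) \land (p \to p)) \to (q \land q))):
    \lnot (((r \land q) \land (p \to p)) \to (q \land q)): α-rule — add ((r \land q) \land (p \to p)), \lnot (q \land q).
    ((r \land q) \land (p \to p)): α-rule — add (r \land q), (p \to p).
    (r \land q): α-rule — add r, q.
    \lnot (q \land q): β-rule — branch into \lnot q  //  \lnot q.
      branch 1.1 (add \lnot q):
        × closes — contains both q and \lnot q.
      branch 1.2 (add \lnot q):
        × closes — contains both q and \lnot q.
  branch 2 (add (q \to \lnot p)):
    (q \to \lnot p): β-rule — branch into \lnot q  //  \lnot p.
      branch 2.1 (add \lnot q):
        ○ open, literals {q=F}.
      branch 2.2 (add \lnot p):
        ○ open, literals {p=F}.
2 branches closed, 2 open.
Each open branch fixes some atoms; the unmentioned ones are free. Counting distinct full assignments: branch {q=F} (p, r) contributes 4 new; branch {p=F} (q, r) contributes 2 new. Total: 6.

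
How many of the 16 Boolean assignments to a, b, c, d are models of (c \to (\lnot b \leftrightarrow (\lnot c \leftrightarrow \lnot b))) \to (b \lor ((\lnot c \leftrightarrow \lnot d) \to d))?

14

Initial set: {((c \to (\lnot b \leftrightarrow (\lnot c \leftrightarrow \lnot b))) \to (b \lor ((\lnot c \leftrightarrow \lnot d) \to d)))}.
((c \to (\lnot b \leftrightarrow (\lnot c \leftrightarrow \lnot b))) \to (b \lor ((\lnot c \leftrightarrow \lnot d) \to d))): β-rule — branch into \lnot (c \to (\lnot b \leftrightarrow (\lnot c \leftrightarrow \lnot b)))  //  (b \lor ((\lnot c \leftrightarrow \lnot d) \to d)).
  branch 1 (add \lnot (c \to (\lnot b \leftrightarrow (\lnot c \leftrightarrow \lnot b)))):
    \lnot (c \to (\lnot b \leftrightarrow (\lnot c \leftrightarrow \lnot b))): α-rule — add c, \lnot (\lnot b \leftrightarrow (\lnot c \leftrightarrow \lnot b)).
    \lnot (\lnot b \leftrightarrow (\lnot c \leftrightarrow \lnot b)): β-rule — branch into \lnot b, \lnot (\lnot c \leftrightarrow \lnot b)  //  \lnot \lnot b, (\lnot c \leftrightarrow \lnot b).
      branch 1.1 (add \lnot b, \lnot (\lnot c \leftrightarrow \lnot b)):
        \lnot (\lnot c \leftrightarrow \lnot b): β-rule — branch into \lnot c, \lnot \lnot b  //  \lnot \lnot c, \lnot b.
          branch 1.1.1 (add \lnot c, \lnot \lnot b):
            × closes — contains both c and \lnot c.
          branch 1.1.2 (add \lnot \lnot c, \lnot b):
            ○ open, literals {b=0, c=1}.
      branch 1.2 (add \lnot \lnot b, (\lnot c \leftrightarrow \lnot b)):
        (\lnot c \leftrightarrow \lnot b): β-rule — branch into \lnot c, \lnot b  //  \lnot \lnot c, \lnot \lnot b.
          branch 1.2.1 (add \lnot c, \lnot b):
            × closes — contains both c and \lnot c.
          branch 1.2.2 (add \lnot \lnot c, \lnot \lnot b):
            ○ open, literals {b=1, c=1}.
  branch 2 (add (b \lor ((\lnot c \leftrightarrow \lnot d) \to d))):
    (b \lor ((\lnot c \leftrightarrow \lnot d) \to d)): β-rule — branch into b  //  ((\lnot c \leftrightarrow \lnot d) \to d).
      branch 2.1 (add b):
        ○ open, literals {b=1}.
      branch 2.2 (add ((\lnot c \leftrightarrow \lnot d) \to d)):
        ((\lnot c \leftrightarrow \lnot d) \to d): β-rule — branch into \lnot (\lnot c \leftrightarrow \lnot d)  //  d.
          branch 2.2.1 (add \lnot (\lnot c \leftrightarrow \lnot d)):
            \lnot (\lnot c \leftrightarrow \lnot d): β-rule — branch into \lnot c, \lnot \lnot d  //  \lnot \lnot c, \lnot d.
              branch 2.2.1.1 (add \lnot c, \lnot \lnot d):
                ○ open, literals {c=0, d=1}.
              branch 2.2.1.2 (add \lnot \lnot c, \lnot d):
                ○ open, literals {c=1, d=0}.
          branch 2.2.2 (add d):
            ○ open, literals {d=1}.
2 branches closed, 6 open.
Each open branch fixes some atoms; the unmentioned ones are free. Counting distinct full assignments: branch {b=0, c=1} (a, d) contributes 4 new; branch {b=1, c=1} (a, d) contributes 4 new; branch {b=1} (a, c, d) contributes 4 new; branch {c=0, d=1} (a, b) contributes 2 new; branch {c=1, d=0} (a, b) contributes 0 new; branch {d=1} (a, b, c) contributes 0 new. Total: 14.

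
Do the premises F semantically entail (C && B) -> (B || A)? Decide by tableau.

Yes

Initial set: {T F; F ((C && B) -> (B || A))}.
F ((C && B) -> (B || A)): α-rule — add T (C && B), F (B || A).
T (C && B): α-rule — add T C, T B.
F (B || A): α-rule — add F B, F A.
× closes — contains both B and !B.
All 1 branch closes.
Every branch closed, so the premises entail the conclusion.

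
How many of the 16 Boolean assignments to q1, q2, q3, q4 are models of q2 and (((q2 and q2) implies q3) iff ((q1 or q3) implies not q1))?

4

Initial set: {(q2 and (((q2 and q2) implies q3) iff ((q1 or q3) implies not q1)))}.
(q2 and (((q2 and q2) implies q3) iff ((q1 or q3) implies not q1))): α-rule — add q2, (((q2 and q2) implies q3) iff ((q1 or q3) implies not q1)).
(((q2 and q2) implies q3) iff ((q1 or q3) implies not q1)): β-rule — branch into ((q2 and q2) implies q3), ((q1 or q3) implies not q1)  //  not ((q2 and q2) implies q3), not ((q1 or q3) implies not q1).
  branch 1 (add ((q2 and q2) implies q3), ((q1 or q3) implies not q1)):
    ((q2 and q2) implies q3): β-rule — branch into not (q2 and q2)  //  q3.
      branch 1.1 (add not (q2 and q2)):
        ((q1 or q3) implies not q1): β-rule — branch into not (q1 or q3)  //  not q1.
          branch 1.1.1 (add not (q1 or q3)):
            not (q1 or q3): α-rule — add not q1, not q3.
            not (q2 and q2): β-rule — branch into not q2  //  not q2.
              branch 1.1.1.1 (add not q2):
                × closes — contains both q2 and not q2.
              branch 1.1.1.2 (add not q2):
                × closes — contains both q2 and not q2.
          branch 1.1.2 (add not q1):
            not (q2 and q2): β-rule — branch into not q2  //  not q2.
              branch 1.1.2.1 (add not q2):
                × closes — contains both q2 and not q2.
              branch 1.1.2.2 (add not q2):
                × closes — contains both q2 and not q2.
      branch 1.2 (add q3):
        ((q1 or q3) implies not q1): β-rule — branch into not (q1 or q3)  //  not q1.
          branch 1.2.1 (add not (q1 or q3)):
            not (q1 or q3): α-rule — add not q1, not q3.
            × closes — contains both q3 and not q3.
          branch 1.2.2 (add not q1):
            ○ open, literals {q1=F, q2=T, q3=T}.
  branch 2 (add not ((q2 and q2) implies q3), not ((q1 or q3) implies not q1)):
    not ((q2 and q2) implies q3): α-rule — add (q2 and q2), not q3.
    not ((q1 or q3) implies not q1): α-rule — add (q1 or q3), not not q1.
    (q2 and q2): α-rule — add q2, q2.
    (q1 or q3): β-rule — branch into q1  //  q3.
      branch 2.1 (add q1):
        ○ open, literals {q1=T, q2=T, q3=F}.
      branch 2.2 (add q3):
        × closes — contains both q3 and not q3.
6 branches closed, 2 open.
Each open branch fixes some atoms; the unmentioned ones are free. Counting distinct full assignments: branch {q1=F, q2=T, q3=T} (q4) contributes 2 new; branch {q1=T, q2=T, q3=F} (q4) contributes 2 new. Total: 4.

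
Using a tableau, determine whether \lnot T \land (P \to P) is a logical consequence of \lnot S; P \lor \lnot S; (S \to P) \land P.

Initial set: {T \lnot S; T (P \lor \lnot S); T ((S \to P) \land P); F (\lnot T \land (P \to P))}.
T ((S \to P) \land P): α-rule — add T (S \to P), T P.
T (P \lor \lnot S): β-rule — branch into T P  //  T \lnot S.
  branch 1 (add T P):
    F (\lnot T \land (P \to P)): β-rule — branch into F \lnot T  //  F (P \to P).
      branch 1.1 (add F \lnot T):
        T (S \to P): β-rule — branch into F S  //  T P.
          branch 1.1.1 (add F S):
            ○ open, literals {P=true, S=false, T=true}.
          branch 1.1.2 (add T P):
            ○ open, literals {P=true, S=false, T=true}.
      branch 1.2 (add F (P \to P)):
        F (P \to P): α-rule — add T P, F P.
        × closes — contains both P and \lnot P.
  branch 2 (add T \lnot S):
    F (\lnot T \land (P \to P)): β-rule — branch into F \lnot T  //  F (P \to P).
      branch 2.1 (add F \lnot T):
        T (S \to P): β-rule — branch into F S  //  T P.
          branch 2.1.1 (add F S):
            ○ open, literals {P=true, S=false, T=true}.
          branch 2.1.2 (add T P):
            ○ open, literals {P=true, S=false, T=true}.
      branch 2.2 (add F (P \to P)):
        F (P \to P): α-rule — add T P, F P.
        × closes — contains both P and \lnot P.
2 branches closed, 4 open.
An open branch gives a countermodel: P=true, S=false, T=true (unmentioned atoms arbitrary); the premises hold there but the conclusion fails.

No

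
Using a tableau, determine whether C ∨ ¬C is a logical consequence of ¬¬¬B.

Yes

Initial set: {¬¬¬B; ¬(C ∨ ¬C)}.
¬¬¬B: drop double negation, giving ¬B.
¬(C ∨ ¬C): α-rule — add ¬C, ¬¬C.
× closes — contains both C and ¬C.
All 1 branch closes.
Every branch closed, so the premises entail the conclusion.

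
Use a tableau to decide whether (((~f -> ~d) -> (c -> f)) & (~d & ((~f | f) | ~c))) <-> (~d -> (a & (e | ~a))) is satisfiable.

Satisfiable

Initial set: {((((~f -> ~d) -> (c -> f)) & (~d & ((~f | f) | ~c))) <-> (~d -> (a & (e | ~a))))}.
((((~f -> ~d) -> (c -> f)) & (~d & ((~f | f) | ~c))) <-> (~d -> (a & (e | ~a)))): β-rule — branch into (((~f -> ~d) -> (c -> f)) & (~d & ((~f | f) | ~c))), (~d -> (a & (e | ~a)))  //  ~(((~f -> ~d) -> (c -> f)) & (~d & ((~f | f) | ~c))), ~(~d -> (a & (e | ~a))).
  branch 1 (add (((~f -> ~d) -> (c -> f)) & (~d & ((~f | f) | ~c))), (~d -> (a & (e | ~a)))):
    (((~f -> ~d) -> (c -> f)) & (~d & ((~f | f) | ~c))): α-rule — add ((~f -> ~d) -> (c -> f)), (~d & ((~f | f) | ~c)).
    (~d & ((~f | f) | ~c)): α-rule — add ~d, ((~f | f) | ~c).
    (~d -> (a & (e | ~a))): β-rule — branch into ~~d  //  (a & (e | ~a)).
      branch 1.1 (add ~~d):
        × closes — contains both d and ~d.
      branch 1.2 (add (a & (e | ~a))):
        (a & (e | ~a)): α-rule — add a, (e | ~a).
        ((~f -> ~d) -> (c -> f)): β-rule — branch into ~(~f -> ~d)  //  (c -> f).
          branch 1.2.1 (add ~(~f -> ~d)):
            ~(~f -> ~d): α-rule — add ~f, ~~d.
            × closes — contains both d and ~d.
          branch 1.2.2 (add (c -> f)):
            ((~f | f) | ~c): β-rule — branch into (~f | f)  //  ~c.
              branch 1.2.2.1 (add (~f | f)):
                (e | ~a): β-rule — branch into e  //  ~a.
                  branch 1.2.2.1.1 (add e):
                    (c -> f): β-rule — branch into ~c  //  f.
                      branch 1.2.2.1.1.1 (add ~c):
                        (~f | f): β-rule — branch into ~f  //  f.
                          branch 1.2.2.1.1.1.1 (add ~f):
                            ○ open, literals {a=T, c=F, d=F, e=T, f=F}.
                          branch 1.2.2.1.1.1.2 (add f):
                            ○ open, literals {a=T, c=F, d=F, e=T, f=T}.
                      branch 1.2.2.1.1.2 (add f):
                        (~f | f): β-rule — branch into ~f  //  f.
                          branch 1.2.2.1.1.2.1 (add ~f):
                            × closes — contains both f and ~f.
                          branch 1.2.2.1.1.2.2 (add f):
                            ○ open, literals {a=T, d=F, e=T, f=T}.
                  branch 1.2.2.1.2 (add ~a):
                    × closes — contains both a and ~a.
              branch 1.2.2.2 (add ~c):
                (e | ~a): β-rule — branch into e  //  ~a.
                  branch 1.2.2.2.1 (add e):
                    (c -> f): β-rule — branch into ~c  //  f.
                      branch 1.2.2.2.1.1 (add ~c):
                        ○ open, literals {a=T, c=F, d=F, e=T}.
                      branch 1.2.2.2.1.2 (add f):
                        ○ open, literals {a=T, c=F, d=F, e=T, f=T}.
                  branch 1.2.2.2.2 (add ~a):
                    × closes — contains both a and ~a.
  branch 2 (add ~(((~f -> ~d) -> (c -> f)) & (~d & ((~f | f) | ~c))), ~(~d -> (a & (e | ~a)))):
    ~(~d -> (a & (e | ~a))): α-rule — add ~d, ~(a & (e | ~a)).
    ~(((~f -> ~d) -> (c -> f)) & (~d & ((~f | f) | ~c))): β-rule — branch into ~((~f -> ~d) -> (c -> f))  //  ~(~d & ((~f | f) | ~c)).
      branch 2.1 (add ~((~f -> ~d) -> (c -> f))):
        ~((~f -> ~d) -> (c -> f)): α-rule — add (~f -> ~d), ~(c -> f).
        ~(c -> f): α-rule — add c, ~f.
        ~(a & (e | ~a)): β-rule — branch into ~a  //  ~(e | ~a).
          branch 2.1.1 (add ~a):
            (~f -> ~d): β-rule — branch into ~~f  //  ~d.
              branch 2.1.1.1 (add ~~f):
                × closes — contains both f and ~f.
              branch 2.1.1.2 (add ~d):
                ○ open, literals {a=F, c=T, d=F, f=F}.
          branch 2.1.2 (add ~(e | ~a)):
            ~(e | ~a): α-rule — add ~e, ~~a.
            (~f -> ~d): β-rule — branch into ~~f  //  ~d.
              branch 2.1.2.1 (add ~~f):
                × closes — contains both f and ~f.
              branch 2.1.2.2 (add ~d):
                ○ open, literals {a=T, c=T, d=F, e=F, f=F}.
      branch 2.2 (add ~(~d & ((~f | f) | ~c))):
        ~(a & (e | ~a)): β-rule — branch into ~a  //  ~(e | ~a).
          branch 2.2.1 (add ~a):
            ~(~d & ((~f | f) | ~c)): β-rule — branch into ~~d  //  ~((~f | f) | ~c).
              branch 2.2.1.1 (add ~~d):
                × closes — contains both d and ~d.
              branch 2.2.1.2 (add ~((~f | f) | ~c)):
                ~((~f | f) | ~c): α-rule — add ~(~f | f), ~~c.
                ~(~f | f): α-rule — add ~~f, ~f.
                × closes — contains both f and ~f.
          branch 2.2.2 (add ~(e | ~a)):
            ~(e | ~a): α-rule — add ~e, ~~a.
            ~(~d & ((~f | f) | ~c)): β-rule — branch into ~~d  //  ~((~f | f) | ~c).
              branch 2.2.2.1 (add ~~d):
                × closes — contains both d and ~d.
              branch 2.2.2.2 (add ~((~f | f) | ~c)):
                ~((~f | f) | ~c): α-rule — add ~(~f | f), ~~c.
                ~(~f | f): α-rule — add ~~f, ~f.
                × closes — contains both f and ~f.
11 branches closed, 7 open.
An open branch gives a satisfying assignment: a=T, c=F, d=F, e=T, f=F.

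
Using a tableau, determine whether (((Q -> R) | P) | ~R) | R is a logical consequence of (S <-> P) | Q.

Yes

Initial set: {((S <-> P) | Q); ~((((Q -> R) | P) | ~R) | R)}.
~((((Q -> R) | P) | ~R) | R): α-rule — add ~(((Q -> R) | P) | ~R), ~R.
~(((Q -> R) | P) | ~R): α-rule — add ~((Q -> R) | P), ~~R.
× closes — contains both R and ~R.
All 1 branch closes.
Every branch closed, so the premises entail the conclusion.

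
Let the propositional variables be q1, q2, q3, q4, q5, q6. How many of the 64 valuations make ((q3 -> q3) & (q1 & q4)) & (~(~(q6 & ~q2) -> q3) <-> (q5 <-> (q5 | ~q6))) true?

6

Initial set: {(((q3 -> q3) & (q1 & q4)) & (~(~(q6 & ~q2) -> q3) <-> (q5 <-> (q5 | ~q6))))}.
(((q3 -> q3) & (q1 & q4)) & (~(~(q6 & ~q2) -> q3) <-> (q5 <-> (q5 | ~q6)))): α-rule — add ((q3 -> q3) & (q1 & q4)), (~(~(q6 & ~q2) -> q3) <-> (q5 <-> (q5 | ~q6))).
((q3 -> q3) & (q1 & q4)): α-rule — add (q3 -> q3), (q1 & q4).
(q1 & q4): α-rule — add q1, q4.
(~(~(q6 & ~q2) -> q3) <-> (q5 <-> (q5 | ~q6))): β-rule — branch into ~(~(q6 & ~q2) -> q3), (q5 <-> (q5 | ~q6))  //  ~~(~(q6 & ~q2) -> q3), ~(q5 <-> (q5 | ~q6)).
  branch 1 (add ~(~(q6 & ~q2) -> q3), (q5 <-> (q5 | ~q6))):
    ~(~(q6 & ~q2) -> q3): α-rule — add ~(q6 & ~q2), ~q3.
    (q3 -> q3): β-rule — branch into ~q3  //  q3.
      branch 1.1 (add ~q3):
        (q5 <-> (q5 | ~q6)): β-rule — branch into q5, (q5 | ~q6)  //  ~q5, ~(q5 | ~q6).
          branch 1.1.1 (add q5, (q5 | ~q6)):
            ~(q6 & ~q2): β-rule — branch into ~q6  //  ~~q2.
              branch 1.1.1.1 (add ~q6):
                (q5 | ~q6): β-rule — branch into q5  //  ~q6.
                  branch 1.1.1.1.1 (add q5):
                    ○ open, literals {q1=true, q3=false, q4=true, q5=true, q6=false}.
                  branch 1.1.1.1.2 (add ~q6):
                    ○ open, literals {q1=true, q3=false, q4=true, q5=true, q6=false}.
              branch 1.1.1.2 (add ~~q2):
                (q5 | ~q6): β-rule — branch into q5  //  ~q6.
                  branch 1.1.1.2.1 (add q5):
                    ○ open, literals {q1=true, q2=true, q3=false, q4=true, q5=true}.
                  branch 1.1.1.2.2 (add ~q6):
                    ○ open, literals {q1=true, q2=true, q3=false, q4=true, q5=true, q6=false}.
          branch 1.1.2 (add ~q5, ~(q5 | ~q6)):
            ~(q5 | ~q6): α-rule — add ~q5, ~~q6.
            ~(q6 & ~q2): β-rule — branch into ~q6  //  ~~q2.
              branch 1.1.2.1 (add ~q6):
                × closes — contains both q6 and ~q6.
              branch 1.1.2.2 (add ~~q2):
                ○ open, literals {q1=true, q2=true, q3=false, q4=true, q5=false, q6=true}.
      branch 1.2 (add q3):
        × closes — contains both q3 and ~q3.
  branch 2 (add ~~(~(q6 & ~q2) -> q3), ~(q5 <-> (q5 | ~q6))):
    (q3 -> q3): β-rule — branch into ~q3  //  q3.
      branch 2.1 (add ~q3):
        ~~(~(q6 & ~q2) -> q3): β-rule — branch into ~~(q6 & ~q2)  //  q3.
          branch 2.1.1 (add ~~(q6 & ~q2)):
            ~~(q6 & ~q2): α-rule — add q6, ~q2.
            ~(q5 <-> (q5 | ~q6)): β-rule — branch into q5, ~(q5 | ~q6)  //  ~q5, (q5 | ~q6).
              branch 2.1.1.1 (add q5, ~(q5 | ~q6)):
                ~(q5 | ~q6): α-rule — add ~q5, ~~q6.
                × closes — contains both q5 and ~q5.
              branch 2.1.1.2 (add ~q5, (q5 | ~q6)):
                (q5 | ~q6): β-rule — branch into q5  //  ~q6.
                  branch 2.1.1.2.1 (add q5):
                    × closes — contains both q5 and ~q5.
                  branch 2.1.1.2.2 (add ~q6):
                    × closes — contains both q6 and ~q6.
          branch 2.1.2 (add q3):
            × closes — contains both q3 and ~q3.
      branch 2.2 (add q3):
        ~~(~(q6 & ~q2) -> q3): β-rule — branch into ~~(q6 & ~q2)  //  q3.
          branch 2.2.1 (add ~~(q6 & ~q2)):
            ~~(q6 & ~q2): α-rule — add q6, ~q2.
            ~(q5 <-> (q5 | ~q6)): β-rule — branch into q5, ~(q5 | ~q6)  //  ~q5, (q5 | ~q6).
              branch 2.2.1.1 (add q5, ~(q5 | ~q6)):
                ~(q5 | ~q6): α-rule — add ~q5, ~~q6.
                × closes — contains both q5 and ~q5.
              branch 2.2.1.2 (add ~q5, (q5 | ~q6)):
                (q5 | ~q6): β-rule — branch into q5  //  ~q6.
                  branch 2.2.1.2.1 (add q5):
                    × closes — contains both q5 and ~q5.
                  branch 2.2.1.2.2 (add ~q6):
                    × closes — contains both q6 and ~q6.
          branch 2.2.2 (add q3):
            ~(q5 <-> (q5 | ~q6)): β-rule — branch into q5, ~(q5 | ~q6)  //  ~q5, (q5 | ~q6).
              branch 2.2.2.1 (add q5, ~(q5 | ~q6)):
                ~(q5 | ~q6): α-rule — add ~q5, ~~q6.
                × closes — contains both q5 and ~q5.
              branch 2.2.2.2 (add ~q5, (q5 | ~q6)):
                (q5 | ~q6): β-rule — branch into q5  //  ~q6.
                  branch 2.2.2.2.1 (add q5):
                    × closes — contains both q5 and ~q5.
                  branch 2.2.2.2.2 (add ~q6):
                    ○ open, literals {q1=true, q3=true, q4=true, q5=false, q6=false}.
11 branches closed, 6 open.
Each open branch fixes some atoms; the unmentioned ones are free. Counting distinct full assignments: branch {q1=true, q3=false, q4=true, q5=true, q6=false} (q2) contributes 2 new; branch {q1=true, q3=false, q4=true, q5=true, q6=false} (q2) contributes 0 new; branch {q1=true, q2=true, q3=false, q4=true, q5=true} (q6) contributes 1 new; branch {q1=true, q2=true, q3=false, q4=true, q5=true, q6=false} (none free) contributes 0 new; branch {q1=true, q2=true, q3=false, q4=true, q5=false, q6=true} (none free) contributes 1 new; branch {q1=true, q3=true, q4=true, q5=false, q6=false} (q2) contributes 2 new. Total: 6.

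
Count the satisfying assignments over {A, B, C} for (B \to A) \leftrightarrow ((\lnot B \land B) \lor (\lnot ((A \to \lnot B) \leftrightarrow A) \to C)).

5

Initial set: {((B \to A) \leftrightarrow ((\lnot B \land B) \lor (\lnot ((A \to \lnot B) \leftrightarrow A) \to C)))}.
((B \to A) \leftrightarrow ((\lnot B \land B) \lor (\lnot ((A \to \lnot B) \leftrightarrow A) \to C))): β-rule — branch into (B \to A), ((\lnot B \land B) \lor (\lnot ((A \to \lnot B) \leftrightarrow A) \to C))  //  \lnot (B \to A), \lnot ((\lnot B \land B) \lor (\lnot ((A \to \lnot B) \leftrightarrow A) \to C)).
  branch 1 (add (B \to A), ((\lnot B \land B) \lor (\lnot ((A \to \lnot B) \leftrightarrow A) \to C))):
    (B \to A): β-rule — branch into \lnot B  //  A.
      branch 1.1 (add \lnot B):
        ((\lnot B \land B) \lor (\lnot ((A \to \lnot B) \leftrightarrow A) \to C)): β-rule — branch into (\lnot B \land B)  //  (\lnot ((A \to \lnot B) \leftrightarrow A) \to C).
          branch 1.1.1 (add (\lnot B \land B)):
            (\lnot B \land B): α-rule — add \lnot B, B.
            × closes — contains both B and \lnot B.
          branch 1.1.2 (add (\lnot ((A \to \lnot B) \leftrightarrow A) \to C)):
            (\lnot ((A \to \lnot B) \leftrightarrow A) \to C): β-rule — branch into \lnot \lnot ((A \to \lnot B) \leftrightarrow A)  //  C.
              branch 1.1.2.1 (add \lnot \lnot ((A \to \lnot B) \leftrightarrow A)):
                \lnot \lnot ((A \to \lnot B) \leftrightarrow A): β-rule — branch into (A \to \lnot B), A  //  \lnot (A \to \lnot B), \lnot A.
                  branch 1.1.2.1.1 (add (A \to \lnot B), A):
                    (A \to \lnot B): β-rule — branch into \lnot A  //  \lnot B.
                      branch 1.1.2.1.1.1 (add \lnot A):
                        × closes — contains both A and \lnot A.
                      branch 1.1.2.1.1.2 (add \lnot B):
                        ○ open, literals {A=T, B=F}.
                  branch 1.1.2.1.2 (add \lnot (A \to \lnot B), \lnot A):
                    \lnot (A \to \lnot B): α-rule — add A, \lnot \lnot B.
                    × closes — contains both A and \lnot A.
              branch 1.1.2.2 (add C):
                ○ open, literals {B=F, C=T}.
      branch 1.2 (add A):
        ((\lnot B \land B) \lor (\lnot ((A \to \lnot B) \leftrightarrow A) \to C)): β-rule — branch into (\lnot B \land B)  //  (\lnot ((A \to \lnot B) \leftrightarrow A) \to C).
          branch 1.2.1 (add (\lnot B \land B)):
            (\lnot B \land B): α-rule — add \lnot B, B.
            × closes — contains both B and \lnot B.
          branch 1.2.2 (add (\lnot ((A \to \lnot B) \leftrightarrow A) \to C)):
            (\lnot ((A \to \lnot B) \leftrightarrow A) \to C): β-rule — branch into \lnot \lnot ((A \to \lnot B) \leftrightarrow A)  //  C.
              branch 1.2.2.1 (add \lnot \lnot ((A \to \lnot B) \leftrightarrow A)):
                \lnot \lnot ((A \to \lnot B) \leftrightarrow A): β-rule — branch into (A \to \lnot B), A  //  \lnot (A \to \lnot B), \lnot A.
                  branch 1.2.2.1.1 (add (A \to \lnot B), A):
                    (A \to \lnot B): β-rule — branch into \lnot A  //  \lnot B.
                      branch 1.2.2.1.1.1 (add \lnot A):
                        × closes — contains both A and \lnot A.
                      branch 1.2.2.1.1.2 (add \lnot B):
                        ○ open, literals {A=T, B=F}.
                  branch 1.2.2.1.2 (add \lnot (A \to \lnot B), \lnot A):
                    × closes — contains both A and \lnot A.
              branch 1.2.2.2 (add C):
                ○ open, literals {A=T, C=T}.
  branch 2 (add \lnot (B \to A), \lnot ((\lnot B \land B) \lor (\lnot ((A \to \lnot B) \leftrightarrow A) \to C))):
    \lnot (B \to A): α-rule — add B, \lnot A.
    \lnot ((\lnot B \land B) \lor (\lnot ((A \to \lnot B) \leftrightarrow A) \to C)): α-rule — add \lnot (\lnot B \land B), \lnot (\lnot ((A \to \lnot B) \leftrightarrow A) \to C).
    \lnot (\lnot ((A \to \lnot B) \leftrightarrow A) \to C): α-rule — add \lnot ((A \to \lnot B) \leftrightarrow A), \lnot C.
    \lnot (\lnot B \land B): β-rule — branch into \lnot \lnot B  //  \lnot B.
      branch 2.1 (add \lnot \lnot B):
        \lnot ((A \to \lnot B) \leftrightarrow A): β-rule — branch into (A \to \lnot B), \lnot A  //  \lnot (A \to \lnot B), A.
          branch 2.1.1 (add (A \to \lnot B), \lnot A):
            (A \to \lnot B): β-rule — branch into \lnot A  //  \lnot B.
              branch 2.1.1.1 (add \lnot A):
                ○ open, literals {A=F, B=T, C=F}.
              branch 2.1.1.2 (add \lnot B):
                × closes — contains both B and \lnot B.
          branch 2.1.2 (add \lnot (A \to \lnot B), A):
            × closes — contains both A and \lnot A.
      branch 2.2 (add \lnot B):
        × closes — contains both B and \lnot B.
9 branches closed, 5 open.
Each open branch fixes some atoms; the unmentioned ones are free. Counting distinct full assignments: branch {A=T, B=F} (C) contributes 2 new; branch {B=F, C=T} (A) contributes 1 new; branch {A=T, B=F} (C) contributes 0 new; branch {A=T, C=T} (B) contributes 1 new; branch {A=F, B=T, C=F} (none free) contributes 1 new. Total: 5.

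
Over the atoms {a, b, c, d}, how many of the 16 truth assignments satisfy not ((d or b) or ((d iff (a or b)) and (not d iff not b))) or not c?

9

Initial set: {T (not ((d or b) or ((d iff (a or b)) and (not d iff not b))) or not c)}.
T (not ((d or b) or ((d iff (a or b)) and (not d iff not b))) or not c): β-rule — branch into T not ((d or b) or ((d iff (a or b)) and (not d iff not b)))  //  T not c.
  branch 1 (add T not ((d or b) or ((d iff (a or b)) and (not d iff not b)))):
    T not ((d or b) or ((d iff (a or b)) and (not d iff not b))): α-rule — add F (d or b), F ((d iff (a or b)) and (not d iff not b)).
    F (d or b): α-rule — add F d, F b.
    F ((d iff (a or b)) and (not d iff not b)): β-rule — branch into F (d iff (a or b))  //  F (not d iff not b).
      branch 1.1 (add F (d iff (a or b))):
        F (d iff (a or b)): β-rule — branch into T d, F (a or b)  //  F d, T (a or b).
          branch 1.1.1 (add T d, F (a or b)):
            × closes — contains both d and not d.
          branch 1.1.2 (add F d, T (a or b)):
            T (a or b): β-rule — branch into T a  //  T b.
              branch 1.1.2.1 (add T a):
                ○ open, literals {a=true, b=false, d=false}.
              branch 1.1.2.2 (add T b):
                × closes — contains both b and not b.
      branch 1.2 (add F (not d iff not b)):
        F (not d iff not b): β-rule — branch into T not d, F not b  //  F not d, T not b.
          branch 1.2.1 (add T not d, F not b):
            × closes — contains both b and not b.
          branch 1.2.2 (add F not d, T not b):
            × closes — contains both d and not d.
  branch 2 (add T not c):
    ○ open, literals {c=false}.
4 branches closed, 2 open.
Each open branch fixes some atoms; the unmentioned ones are free. Counting distinct full assignments: branch {a=true, b=false, d=false} (c) contributes 2 new; branch {c=false} (a, b, d) contributes 7 new. Total: 9.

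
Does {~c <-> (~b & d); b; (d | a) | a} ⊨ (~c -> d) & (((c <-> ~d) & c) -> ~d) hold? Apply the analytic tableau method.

Yes

Initial set: {(~c <-> (~b & d)); b; ((d | a) | a); ~((~c -> d) & (((c <-> ~d) & c) -> ~d))}.
(~c <-> (~b & d)): β-rule — branch into ~c, (~b & d)  //  ~~c, ~(~b & d).
  branch 1 (add ~c, (~b & d)):
    (~b & d): α-rule — add ~b, d.
    × closes — contains both b and ~b.
  branch 2 (add ~~c, ~(~b & d)):
    ((d | a) | a): β-rule — branch into (d | a)  //  a.
      branch 2.1 (add (d | a)):
        ~((~c -> d) & (((c <-> ~d) & c) -> ~d)): β-rule — branch into ~(~c -> d)  //  ~(((c <-> ~d) & c) -> ~d).
          branch 2.1.1 (add ~(~c -> d)):
            ~(~c -> d): α-rule — add ~c, ~d.
            × closes — contains both c and ~c.
          branch 2.1.2 (add ~(((c <-> ~d) & c) -> ~d)):
            ~(((c <-> ~d) & c) -> ~d): α-rule — add ((c <-> ~d) & c), ~~d.
            ((c <-> ~d) & c): α-rule — add (c <-> ~d), c.
            ~(~b & d): β-rule — branch into ~~b  //  ~d.
              branch 2.1.2.1 (add ~~b):
                (d | a): β-rule — branch into d  //  a.
                  branch 2.1.2.1.1 (add d):
                    (c <-> ~d): β-rule — branch into c, ~d  //  ~c, ~~d.
                      branch 2.1.2.1.1.1 (add c, ~d):
                        × closes — contains both d and ~d.
                      branch 2.1.2.1.1.2 (add ~c, ~~d):
                        × closes — contains both c and ~c.
                  branch 2.1.2.1.2 (add a):
                    (c <-> ~d): β-rule — branch into c, ~d  //  ~c, ~~d.
                      branch 2.1.2.1.2.1 (add c, ~d):
                        × closes — contains both d and ~d.
                      branch 2.1.2.1.2.2 (add ~c, ~~d):
                        × closes — contains both c and ~c.
              branch 2.1.2.2 (add ~d):
                × closes — contains both d and ~d.
      branch 2.2 (add a):
        ~((~c -> d) & (((c <-> ~d) & c) -> ~d)): β-rule — branch into ~(~c -> d)  //  ~(((c <-> ~d) & c) -> ~d).
          branch 2.2.1 (add ~(~c -> d)):
            ~(~c -> d): α-rule — add ~c, ~d.
            × closes — contains both c and ~c.
          branch 2.2.2 (add ~(((c <-> ~d) & c) -> ~d)):
            ~(((c <-> ~d) & c) -> ~d): α-rule — add ((c <-> ~d) & c), ~~d.
            ((c <-> ~d) & c): α-rule — add (c <-> ~d), c.
            ~(~b & d): β-rule — branch into ~~b  //  ~d.
              branch 2.2.2.1 (add ~~b):
                (c <-> ~d): β-rule — branch into c, ~d  //  ~c, ~~d.
                  branch 2.2.2.1.1 (add c, ~d):
                    × closes — contains both d and ~d.
                  branch 2.2.2.1.2 (add ~c, ~~d):
                    × closes — contains both c and ~c.
              branch 2.2.2.2 (add ~d):
                × closes — contains both d and ~d.
All 11 branches close.
Every branch closed, so the premises entail the conclusion.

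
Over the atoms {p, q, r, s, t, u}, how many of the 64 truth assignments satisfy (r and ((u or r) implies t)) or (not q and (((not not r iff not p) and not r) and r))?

16

Initial set: {((r and ((u or r) implies t)) or (not q and (((not not r iff not p) and not r) and r)))}.
((r and ((u or r) implies t)) or (not q and (((not not r iff not p) and not r) and r))): β-rule — branch into (r and ((u or r) implies t))  //  (not q and (((not not r iff not p) and not r) and r)).
  branch 1 (add (r and ((u or r) implies t))):
    (r and ((u or r) implies t)): α-rule — add r, ((u or r) implies t).
    ((u or r) implies t): β-rule — branch into not (u or r)  //  t.
      branch 1.1 (add not (u or r)):
        not (u or r): α-rule — add not u, not r.
        × closes — contains both r and not r.
      branch 1.2 (add t):
        ○ open, literals {r=T, t=T}.
  branch 2 (add (not q and (((not not r iff not p) and not r) and r))):
    (not q and (((not not r iff not p) and not r) and r)): α-rule — add not q, (((not not r iff not p) and not r) and r).
    (((not not r iff not p) and not r) and r): α-rule — add ((not not r iff not p) and not r), r.
    ((not not r iff not p) and not r): α-rule — add (not not r iff not p), not r.
    × closes — contains both r and not r.
2 branches closed, 1 open.
Each open branch fixes some atoms; the unmentioned ones are free. Counting distinct full assignments: branch {r=T, t=T} (p, q, s, u) contributes 16 new. Total: 16.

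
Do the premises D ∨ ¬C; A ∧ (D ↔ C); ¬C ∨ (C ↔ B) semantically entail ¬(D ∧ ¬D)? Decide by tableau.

Yes

Initial set: {T (D ∨ ¬C); T (A ∧ (D ↔ C)); T (¬C ∨ (C ↔ B)); F ¬(D ∧ ¬D)}.
T (A ∧ (D ↔ C)): α-rule — add T A, T (D ↔ C).
F ¬(D ∧ ¬D): α-rule — add T D, T ¬D.
× closes — contains both D and ¬D.
All 1 branch closes.
Every branch closed, so the premises entail the conclusion.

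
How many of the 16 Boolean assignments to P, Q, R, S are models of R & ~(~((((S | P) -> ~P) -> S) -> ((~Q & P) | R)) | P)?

4

Initial set: {(R & ~(~((((S | P) -> ~P) -> S) -> ((~Q & P) | R)) | P))}.
(R & ~(~((((S | P) -> ~P) -> S) -> ((~Q & P) | R)) | P)): α-rule — add R, ~(~((((S | P) -> ~P) -> S) -> ((~Q & P) | R)) | P).
~(~((((S | P) -> ~P) -> S) -> ((~Q & P) | R)) | P): α-rule — add ~~((((S | P) -> ~P) -> S) -> ((~Q & P) | R)), ~P.
~~((((S | P) -> ~P) -> S) -> ((~Q & P) | R)): β-rule — branch into ~(((S | P) -> ~P) -> S)  //  ((~Q & P) | R).
  branch 1 (add ~(((S | P) -> ~P) -> S)):
    ~(((S | P) -> ~P) -> S): α-rule — add ((S | P) -> ~P), ~S.
    ((S | P) -> ~P): β-rule — branch into ~(S | P)  //  ~P.
      branch 1.1 (add ~(S | P)):
        ~(S | P): α-rule — add ~S, ~P.
        ○ open, literals {P=false, R=true, S=false}.
      branch 1.2 (add ~P):
        ○ open, literals {P=false, R=true, S=false}.
  branch 2 (add ((~Q & P) | R)):
    ((~Q & P) | R): β-rule — branch into (~Q & P)  //  R.
      branch 2.1 (add (~Q & P)):
        (~Q & P): α-rule — add ~Q, P.
        × closes — contains both P and ~P.
      branch 2.2 (add R):
        ○ open, literals {P=false, R=true}.
1 branch closed, 3 open.
Each open branch fixes some atoms; the unmentioned ones are free. Counting distinct full assignments: branch {P=false, R=true, S=false} (Q) contributes 2 new; branch {P=false, R=true, S=false} (Q) contributes 0 new; branch {P=false, R=true} (Q, S) contributes 2 new. Total: 4.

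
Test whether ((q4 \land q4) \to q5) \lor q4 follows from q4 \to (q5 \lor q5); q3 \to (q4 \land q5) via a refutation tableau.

Initial set: {(q4 \to (q5 \lor q5)); (q3 \to (q4 \land q5)); \lnot (((q4 \land q4) \to q5) \lor q4)}.
\lnot (((q4 \land q4) \to q5) \lor q4): α-rule — add \lnot ((q4 \land q4) \to q5), \lnot q4.
\lnot ((q4 \land q4) \to q5): α-rule — add (q4 \land q4), \lnot q5.
(q4 \land q4): α-rule — add q4, q4.
× closes — contains both q4 and \lnot q4.
All 1 branch closes.
Every branch closed, so the premises entail the conclusion.

Yes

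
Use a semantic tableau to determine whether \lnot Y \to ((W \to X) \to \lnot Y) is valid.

Assume the negation and expand:
Initial set: {F (\lnot Y \to ((W \to X) \to \lnot Y))}.
F (\lnot Y \to ((W \to X) \to \lnot Y)): α-rule — add T \lnot Y, F ((W \to X) \to \lnot Y).
F ((W \to X) \to \lnot Y): α-rule — add T (W \to X), F \lnot Y.
× closes — contains both Y and \lnot Y.
All 1 branch closes.
Every branch closed, so the negation is unsatisfiable and the formula is valid.

Valid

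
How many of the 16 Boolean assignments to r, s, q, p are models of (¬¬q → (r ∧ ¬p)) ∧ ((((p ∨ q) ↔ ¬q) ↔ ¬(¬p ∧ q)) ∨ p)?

6

Initial set: {((¬¬q → (r ∧ ¬p)) ∧ ((((p ∨ q) ↔ ¬q) ↔ ¬(¬p ∧ q)) ∨ p))}.
((¬¬q → (r ∧ ¬p)) ∧ ((((p ∨ q) ↔ ¬q) ↔ ¬(¬p ∧ q)) ∨ p)): α-rule — add (¬¬q → (r ∧ ¬p)), ((((p ∨ q) ↔ ¬q) ↔ ¬(¬p ∧ q)) ∨ p).
(¬¬q → (r ∧ ¬p)): β-rule — branch into ¬¬¬q  //  (r ∧ ¬p).
  branch 1 (add ¬¬¬q):
    ¬¬¬q: drop double negation, giving ¬q.
    ((((p ∨ q) ↔ ¬q) ↔ ¬(¬p ∧ q)) ∨ p): β-rule — branch into (((p ∨ q) ↔ ¬q) ↔ ¬(¬p ∧ q))  //  p.
      branch 1.1 (add (((p ∨ q) ↔ ¬q) ↔ ¬(¬p ∧ q))):
        (((p ∨ q) ↔ ¬q) ↔ ¬(¬p ∧ q)): β-rule — branch into ((p ∨ q) ↔ ¬q), ¬(¬p ∧ q)  //  ¬((p ∨ q) ↔ ¬q), ¬¬(¬p ∧ q).
          branch 1.1.1 (add ((p ∨ q) ↔ ¬q), ¬(¬p ∧ q)):
            ((p ∨ q) ↔ ¬q): β-rule — branch into (p ∨ q), ¬q  //  ¬(p ∨ q), ¬¬q.
              branch 1.1.1.1 (add (p ∨ q), ¬q):
                ¬(¬p ∧ q): β-rule — branch into ¬¬p  //  ¬q.
                  branch 1.1.1.1.1 (add ¬¬p):
                    (p ∨ q): β-rule — branch into p  //  q.
                      branch 1.1.1.1.1.1 (add p):
                        ○ open, literals {p=true, q=false}.
                      branch 1.1.1.1.1.2 (add q):
                        × closes — contains both q and ¬q.
                  branch 1.1.1.1.2 (add ¬q):
                    (p ∨ q): β-rule — branch into p  //  q.
                      branch 1.1.1.1.2.1 (add p):
                        ○ open, literals {p=true, q=false}.
                      branch 1.1.1.1.2.2 (add q):
                        × closes — contains both q and ¬q.
              branch 1.1.1.2 (add ¬(p ∨ q), ¬¬q):
                × closes — contains both q and ¬q.
          branch 1.1.2 (add ¬((p ∨ q) ↔ ¬q), ¬¬(¬p ∧ q)):
            ¬¬(¬p ∧ q): α-rule — add ¬p, q.
            × closes — contains both q and ¬q.
      branch 1.2 (add p):
        ○ open, literals {p=true, q=false}.
  branch 2 (add (r ∧ ¬p)):
    (r ∧ ¬p): α-rule — add r, ¬p.
    ((((p ∨ q) ↔ ¬q) ↔ ¬(¬p ∧ q)) ∨ p): β-rule — branch into (((p ∨ q) ↔ ¬q) ↔ ¬(¬p ∧ q))  //  p.
      branch 2.1 (add (((p ∨ q) ↔ ¬q) ↔ ¬(¬p ∧ q))):
        (((p ∨ q) ↔ ¬q) ↔ ¬(¬p ∧ q)): β-rule — branch into ((p ∨ q) ↔ ¬q), ¬(¬p ∧ q)  //  ¬((p ∨ q) ↔ ¬q), ¬¬(¬p ∧ q).
          branch 2.1.1 (add ((p ∨ q) ↔ ¬q), ¬(¬p ∧ q)):
            ((p ∨ q) ↔ ¬q): β-rule — branch into (p ∨ q), ¬q  //  ¬(p ∨ q), ¬¬q.
              branch 2.1.1.1 (add (p ∨ q), ¬q):
                ¬(¬p ∧ q): β-rule — branch into ¬¬p  //  ¬q.
                  branch 2.1.1.1.1 (add ¬¬p):
                    × closes — contains both p and ¬p.
                  branch 2.1.1.1.2 (add ¬q):
                    (p ∨ q): β-rule — branch into p  //  q.
                      branch 2.1.1.1.2.1 (add p):
                        × closes — contains both p and ¬p.
                      branch 2.1.1.1.2.2 (add q):
                        × closes — contains both q and ¬q.
              branch 2.1.1.2 (add ¬(p ∨ q), ¬¬q):
                ¬(p ∨ q): α-rule — add ¬p, ¬q.
                × closes — contains both q and ¬q.
          branch 2.1.2 (add ¬((p ∨ q) ↔ ¬q), ¬¬(¬p ∧ q)):
            ¬¬(¬p ∧ q): α-rule — add ¬p, q.
            ¬((p ∨ q) ↔ ¬q): β-rule — branch into (p ∨ q), ¬¬q  //  ¬(p ∨ q), ¬q.
              branch 2.1.2.1 (add (p ∨ q), ¬¬q):
                (p ∨ q): β-rule — branch into p  //  q.
                  branch 2.1.2.1.1 (add p):
                    × closes — contains both p and ¬p.
                  branch 2.1.2.1.2 (add q):
                    ○ open, literals {p=false, q=true, r=true}.
              branch 2.1.2.2 (add ¬(p ∨ q), ¬q):
                × closes — contains both q and ¬q.
      branch 2.2 (add p):
        × closes — contains both p and ¬p.
11 branches closed, 4 open.
Each open branch fixes some atoms; the unmentioned ones are free. Counting distinct full assignments: branch {p=true, q=false} (r, s) contributes 4 new; branch {p=true, q=false} (r, s) contributes 0 new; branch {p=true, q=false} (r, s) contributes 0 new; branch {p=false, q=true, r=true} (s) contributes 2 new. Total: 6.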